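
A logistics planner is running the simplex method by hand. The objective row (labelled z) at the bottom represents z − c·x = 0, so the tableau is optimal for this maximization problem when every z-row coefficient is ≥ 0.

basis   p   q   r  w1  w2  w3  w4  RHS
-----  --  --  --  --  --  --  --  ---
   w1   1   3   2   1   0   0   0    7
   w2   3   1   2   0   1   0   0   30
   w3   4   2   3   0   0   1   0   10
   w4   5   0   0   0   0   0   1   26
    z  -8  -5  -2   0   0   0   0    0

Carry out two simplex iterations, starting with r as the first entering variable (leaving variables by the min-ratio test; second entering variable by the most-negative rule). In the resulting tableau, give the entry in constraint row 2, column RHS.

45/2

Ratio test on column r — row 1: 7/2 = 7/2; row 2: 30/2 = 15; row 3: 10/3 = 10/3; row 4: entry 0 ≤ 0. Minimum is 10/3 at row 3 (w3 leaves); pivot element 3.
Divide row 3 by 3; eliminate column r from the other rows.
Second iteration: most negative z-row entry is -16/3 in column p, so p enters.
Ratio test on column p — row 1: entry -5/3 ≤ 0; row 2: (70/3)/(1/3) = 70; row 3: (10/3)/(4/3) = 5/2; row 4: 26/5 = 26/5. Minimum is 5/2 at row 3 (r leaves); pivot element 4/3.
Divide row 3 by 4/3; eliminate column p from the other rows.
After both pivots, the entry at constraint row 2, column RHS is 45/2.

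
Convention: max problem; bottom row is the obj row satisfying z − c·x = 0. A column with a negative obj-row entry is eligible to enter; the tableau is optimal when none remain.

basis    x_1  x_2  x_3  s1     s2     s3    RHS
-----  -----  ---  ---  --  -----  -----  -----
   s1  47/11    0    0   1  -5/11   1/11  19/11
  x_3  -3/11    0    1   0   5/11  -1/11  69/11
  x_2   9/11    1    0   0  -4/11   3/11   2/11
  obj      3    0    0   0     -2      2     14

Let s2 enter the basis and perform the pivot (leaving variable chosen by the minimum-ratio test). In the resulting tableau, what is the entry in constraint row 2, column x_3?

Ratio test on column s2 — row 1: entry -5/11 ≤ 0; row 2: (69/11)/(5/11) = 69/5; row 3: entry -4/11 ≤ 0. Minimum is 69/5 at row 2 (x_3 leaves); pivot element 5/11.
Divide row 2 by 5/11; eliminate column s2 from the other rows.
In the new row 2, the x_3 entry is the old entry divided by the pivot: 1/(5/11) = 11/5.

11/5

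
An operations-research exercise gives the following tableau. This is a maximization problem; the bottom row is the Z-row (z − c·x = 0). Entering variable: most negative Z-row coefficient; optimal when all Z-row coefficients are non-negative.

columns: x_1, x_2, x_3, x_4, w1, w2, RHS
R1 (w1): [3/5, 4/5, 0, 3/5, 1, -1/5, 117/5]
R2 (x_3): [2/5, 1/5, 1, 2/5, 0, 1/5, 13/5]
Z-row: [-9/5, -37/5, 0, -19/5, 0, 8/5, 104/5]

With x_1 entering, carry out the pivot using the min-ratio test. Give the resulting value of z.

Ratio test on column x_1 — row 1: (117/5)/(3/5) = 39; row 2: (13/5)/(2/5) = 13/2. Minimum is 13/2 at row 2 (x_3 leaves); pivot element 2/5.
Pivot on row 2; the Z-row RHS becomes 104/5 − (-9/5)·(13/2) = 65/2.

65/2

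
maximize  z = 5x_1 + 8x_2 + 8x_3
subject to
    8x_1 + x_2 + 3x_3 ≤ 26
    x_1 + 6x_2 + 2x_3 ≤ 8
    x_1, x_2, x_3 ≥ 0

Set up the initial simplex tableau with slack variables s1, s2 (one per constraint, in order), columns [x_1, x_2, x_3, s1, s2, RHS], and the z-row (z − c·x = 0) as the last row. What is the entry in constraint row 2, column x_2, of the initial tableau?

Constraint 2 has coefficient 6 on x_2.

6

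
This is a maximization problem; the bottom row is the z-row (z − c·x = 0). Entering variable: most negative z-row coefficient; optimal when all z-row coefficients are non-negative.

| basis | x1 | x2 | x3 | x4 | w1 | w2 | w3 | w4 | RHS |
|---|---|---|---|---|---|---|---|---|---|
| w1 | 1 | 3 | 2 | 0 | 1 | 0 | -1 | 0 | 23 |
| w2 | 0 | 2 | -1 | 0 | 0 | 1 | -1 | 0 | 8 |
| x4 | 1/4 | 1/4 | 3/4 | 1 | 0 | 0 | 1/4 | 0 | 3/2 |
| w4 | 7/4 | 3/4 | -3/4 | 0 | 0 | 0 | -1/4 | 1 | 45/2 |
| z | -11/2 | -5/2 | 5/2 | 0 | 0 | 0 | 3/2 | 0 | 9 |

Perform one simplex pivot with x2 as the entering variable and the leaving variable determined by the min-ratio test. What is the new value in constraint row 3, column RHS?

1/2

Ratio test on column x2 — row 1: 23/3 = 23/3; row 2: 8/2 = 4; row 3: (3/2)/(1/4) = 6; row 4: (45/2)/(3/4) = 30. Minimum is 4 at row 2 (w2 leaves); pivot element 2.
Divide row 2 by 2; eliminate column x2 from the other rows.
Row 3 update in column RHS: 3/2 − (1/4)·4 = 1/2.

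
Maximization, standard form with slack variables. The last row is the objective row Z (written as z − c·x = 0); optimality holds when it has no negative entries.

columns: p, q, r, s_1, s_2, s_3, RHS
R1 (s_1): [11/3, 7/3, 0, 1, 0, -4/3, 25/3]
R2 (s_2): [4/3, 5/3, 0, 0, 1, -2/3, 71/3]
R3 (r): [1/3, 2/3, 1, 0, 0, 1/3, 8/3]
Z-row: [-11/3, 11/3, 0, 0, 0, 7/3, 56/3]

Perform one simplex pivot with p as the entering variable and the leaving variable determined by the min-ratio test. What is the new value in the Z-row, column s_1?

Ratio test on column p — row 1: (25/3)/(11/3) = 25/11; row 2: (71/3)/(4/3) = 71/4; row 3: (8/3)/(1/3) = 8. Minimum is 25/11 at row 1 (s_1 leaves); pivot element 11/3.
Divide row 1 by 11/3; eliminate column p from the other rows.
Z-row update in column s_1: 0 − (-11/3)·(3/11) = 1.

1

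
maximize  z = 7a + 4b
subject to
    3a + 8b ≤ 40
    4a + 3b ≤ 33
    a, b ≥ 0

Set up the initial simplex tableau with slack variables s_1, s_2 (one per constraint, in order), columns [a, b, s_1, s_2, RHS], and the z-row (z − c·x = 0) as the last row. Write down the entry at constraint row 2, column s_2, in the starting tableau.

1

Slack s_2 belongs to constraint 2; its column is the unit vector e_2, so the entry in row 2 is 1.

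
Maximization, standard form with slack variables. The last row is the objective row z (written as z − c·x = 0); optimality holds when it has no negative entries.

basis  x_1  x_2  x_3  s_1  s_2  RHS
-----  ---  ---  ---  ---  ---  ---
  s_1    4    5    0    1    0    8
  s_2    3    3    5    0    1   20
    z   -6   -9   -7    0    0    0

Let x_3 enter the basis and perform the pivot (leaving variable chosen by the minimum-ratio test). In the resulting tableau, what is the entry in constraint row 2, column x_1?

Ratio test on column x_3 — row 1: entry 0 ≤ 0; row 2: 20/5 = 4. Minimum is 4 at row 2 (s_2 leaves); pivot element 5.
Divide row 2 by 5; eliminate column x_3 from the other rows.
In the new row 2, the x_1 entry is the old entry divided by the pivot: 3/5 = 3/5.

3/5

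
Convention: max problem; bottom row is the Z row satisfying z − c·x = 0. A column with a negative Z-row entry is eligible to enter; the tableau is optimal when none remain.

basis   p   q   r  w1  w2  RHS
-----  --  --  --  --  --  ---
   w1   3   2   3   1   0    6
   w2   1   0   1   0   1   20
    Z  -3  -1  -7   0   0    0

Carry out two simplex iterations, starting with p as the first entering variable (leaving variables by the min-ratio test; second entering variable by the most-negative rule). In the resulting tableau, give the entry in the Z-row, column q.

11/3

Ratio test on column p — row 1: 6/3 = 2; row 2: 20/1 = 20. Minimum is 2 at row 1 (w1 leaves); pivot element 3.
Divide row 1 by 3; eliminate column p from the other rows.
Second iteration: most negative Z-row entry is -4 in column r, so r enters.
Ratio test on column r — row 1: 2/1 = 2; row 2: entry 0 ≤ 0. Minimum is 2 at row 1 (p leaves); pivot element 1.
Divide row 1 by 1; eliminate column r from the other rows.
After both pivots, the entry at the Z-row, column q is 11/3.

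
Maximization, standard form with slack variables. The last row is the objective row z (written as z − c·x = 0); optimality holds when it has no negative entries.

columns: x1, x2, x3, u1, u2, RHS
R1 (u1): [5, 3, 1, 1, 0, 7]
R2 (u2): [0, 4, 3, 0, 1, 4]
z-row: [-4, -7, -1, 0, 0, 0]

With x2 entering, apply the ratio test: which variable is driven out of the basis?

u2

Column x2 entries and ratios — u1: 7/3 = 7/3; u2: 4/4 = 1.
Smallest ratio is 1 in the row of u2, so u2 leaves.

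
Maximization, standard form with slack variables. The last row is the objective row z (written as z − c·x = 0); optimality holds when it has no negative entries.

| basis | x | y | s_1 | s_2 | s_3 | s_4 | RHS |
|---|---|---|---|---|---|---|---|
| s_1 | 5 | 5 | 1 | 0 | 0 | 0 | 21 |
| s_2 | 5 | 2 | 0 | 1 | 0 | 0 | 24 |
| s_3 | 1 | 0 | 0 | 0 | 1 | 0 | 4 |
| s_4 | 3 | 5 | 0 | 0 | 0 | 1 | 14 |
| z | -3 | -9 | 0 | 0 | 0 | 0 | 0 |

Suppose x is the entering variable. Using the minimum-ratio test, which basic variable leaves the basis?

s_3

Column x entries and ratios — s_1: 21/5 = 21/5; s_2: 24/5 = 24/5; s_3: 4/1 = 4; s_4: 14/3 = 14/3.
Smallest ratio is 4 in the row of s_3, so s_3 leaves.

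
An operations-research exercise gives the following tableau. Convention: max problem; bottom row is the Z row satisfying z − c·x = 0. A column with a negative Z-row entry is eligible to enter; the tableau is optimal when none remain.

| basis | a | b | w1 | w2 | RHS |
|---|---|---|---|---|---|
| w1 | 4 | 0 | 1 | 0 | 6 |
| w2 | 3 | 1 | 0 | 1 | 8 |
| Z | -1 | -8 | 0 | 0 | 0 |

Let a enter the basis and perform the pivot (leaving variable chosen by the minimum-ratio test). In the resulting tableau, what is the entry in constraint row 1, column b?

0

Ratio test on column a — row 1: 6/4 = 3/2; row 2: 8/3 = 8/3. Minimum is 3/2 at row 1 (w1 leaves); pivot element 4.
Divide row 1 by 4; eliminate column a from the other rows.
In the new row 1, the b entry is the old entry divided by the pivot: 0/4 = 0.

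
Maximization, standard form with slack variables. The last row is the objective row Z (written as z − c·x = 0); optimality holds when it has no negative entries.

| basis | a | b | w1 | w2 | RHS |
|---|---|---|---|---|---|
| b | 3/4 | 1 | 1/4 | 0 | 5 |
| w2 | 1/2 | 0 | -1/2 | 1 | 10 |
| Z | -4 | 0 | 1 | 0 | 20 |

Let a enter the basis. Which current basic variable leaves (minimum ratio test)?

b

Column a entries and ratios — b: 5/(3/4) = 20/3; w2: 10/(1/2) = 20.
Smallest ratio is 20/3 in the row of b, so b leaves.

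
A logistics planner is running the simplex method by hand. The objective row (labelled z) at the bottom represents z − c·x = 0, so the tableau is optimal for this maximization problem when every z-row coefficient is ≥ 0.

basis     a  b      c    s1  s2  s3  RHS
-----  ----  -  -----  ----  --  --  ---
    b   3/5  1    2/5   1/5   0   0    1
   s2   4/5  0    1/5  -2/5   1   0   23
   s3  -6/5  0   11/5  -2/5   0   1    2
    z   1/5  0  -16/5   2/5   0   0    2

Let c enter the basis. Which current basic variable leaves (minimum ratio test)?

s3

Column c entries and ratios — b: 1/(2/5) = 5/2; s2: 23/(1/5) = 115; s3: 2/(11/5) = 10/11.
Smallest ratio is 10/11 in the row of s3, so s3 leaves.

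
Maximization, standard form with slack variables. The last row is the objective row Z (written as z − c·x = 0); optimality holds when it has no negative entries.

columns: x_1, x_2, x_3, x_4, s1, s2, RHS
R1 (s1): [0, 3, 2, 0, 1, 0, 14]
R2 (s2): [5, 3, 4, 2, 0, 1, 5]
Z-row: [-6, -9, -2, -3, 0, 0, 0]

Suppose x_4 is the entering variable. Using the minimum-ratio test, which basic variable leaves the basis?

s2

Column x_4 entries and ratios — s1: 0 ≤ 0, skip; s2: 5/2 = 5/2.
Smallest ratio is 5/2 in the row of s2, so s2 leaves.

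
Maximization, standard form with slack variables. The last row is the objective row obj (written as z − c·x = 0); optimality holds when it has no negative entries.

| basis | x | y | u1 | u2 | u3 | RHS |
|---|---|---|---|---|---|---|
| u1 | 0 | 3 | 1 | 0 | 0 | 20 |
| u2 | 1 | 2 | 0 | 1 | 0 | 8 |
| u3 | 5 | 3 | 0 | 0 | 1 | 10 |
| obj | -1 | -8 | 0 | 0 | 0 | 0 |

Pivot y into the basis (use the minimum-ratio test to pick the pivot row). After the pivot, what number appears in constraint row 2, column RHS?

Ratio test on column y — row 1: 20/3 = 20/3; row 2: 8/2 = 4; row 3: 10/3 = 10/3. Minimum is 10/3 at row 3 (u3 leaves); pivot element 3.
Divide row 3 by 3; eliminate column y from the other rows.
Row 2 update in column RHS: 8 − 2·(10/3) = 4/3.

4/3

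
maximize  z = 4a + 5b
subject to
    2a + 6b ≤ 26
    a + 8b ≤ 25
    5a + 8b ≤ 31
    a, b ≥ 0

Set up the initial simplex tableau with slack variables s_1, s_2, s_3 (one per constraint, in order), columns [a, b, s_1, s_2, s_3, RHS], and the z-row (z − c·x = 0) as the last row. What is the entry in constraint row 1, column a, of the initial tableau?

2

Constraint 1 has coefficient 2 on a.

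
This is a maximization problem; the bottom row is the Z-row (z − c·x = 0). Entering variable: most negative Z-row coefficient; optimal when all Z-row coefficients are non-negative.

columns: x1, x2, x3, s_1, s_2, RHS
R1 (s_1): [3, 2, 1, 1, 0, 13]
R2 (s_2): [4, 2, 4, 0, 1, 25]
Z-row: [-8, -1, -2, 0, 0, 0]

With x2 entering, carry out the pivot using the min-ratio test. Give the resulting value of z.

Ratio test on column x2 — row 1: 13/2 = 13/2; row 2: 25/2 = 25/2. Minimum is 13/2 at row 1 (s_1 leaves); pivot element 2.
Pivot on row 1; the Z-row RHS becomes 0 − (-1)·(13/2) = 13/2.

13/2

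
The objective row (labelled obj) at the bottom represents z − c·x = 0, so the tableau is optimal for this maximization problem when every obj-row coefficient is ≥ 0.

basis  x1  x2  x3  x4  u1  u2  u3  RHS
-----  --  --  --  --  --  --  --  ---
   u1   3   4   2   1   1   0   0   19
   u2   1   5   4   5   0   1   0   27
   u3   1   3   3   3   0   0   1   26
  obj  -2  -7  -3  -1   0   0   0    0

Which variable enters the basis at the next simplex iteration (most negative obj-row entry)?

x2

Negative obj-row entries: x1: -2, x2: -7, x3: -3, x4: -1.
The most negative is -7 in column x2, so x2 enters.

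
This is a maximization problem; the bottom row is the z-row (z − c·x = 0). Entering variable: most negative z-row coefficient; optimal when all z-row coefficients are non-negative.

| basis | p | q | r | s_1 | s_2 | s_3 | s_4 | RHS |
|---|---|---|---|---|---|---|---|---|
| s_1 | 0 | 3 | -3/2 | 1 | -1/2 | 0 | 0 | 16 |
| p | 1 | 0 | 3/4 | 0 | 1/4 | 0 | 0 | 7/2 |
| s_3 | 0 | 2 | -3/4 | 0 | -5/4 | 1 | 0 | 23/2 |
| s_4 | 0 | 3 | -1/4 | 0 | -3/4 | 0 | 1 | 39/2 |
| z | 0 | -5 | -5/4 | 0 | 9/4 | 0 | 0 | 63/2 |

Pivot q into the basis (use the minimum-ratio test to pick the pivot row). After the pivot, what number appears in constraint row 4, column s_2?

-1/4

Ratio test on column q — row 1: 16/3 = 16/3; row 2: entry 0 ≤ 0; row 3: (23/2)/2 = 23/4; row 4: (39/2)/3 = 13/2. Minimum is 16/3 at row 1 (s_1 leaves); pivot element 3.
Divide row 1 by 3; eliminate column q from the other rows.
Row 4 update in column s_2: -3/4 − 3·(-1/6) = -1/4.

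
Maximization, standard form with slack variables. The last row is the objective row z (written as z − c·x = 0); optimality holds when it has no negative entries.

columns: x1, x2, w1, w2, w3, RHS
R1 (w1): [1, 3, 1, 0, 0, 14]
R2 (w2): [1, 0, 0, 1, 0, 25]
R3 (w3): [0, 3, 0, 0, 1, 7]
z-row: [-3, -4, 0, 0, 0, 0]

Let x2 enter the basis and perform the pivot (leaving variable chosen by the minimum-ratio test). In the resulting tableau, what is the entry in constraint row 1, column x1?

1

Ratio test on column x2 — row 1: 14/3 = 14/3; row 2: entry 0 ≤ 0; row 3: 7/3 = 7/3. Minimum is 7/3 at row 3 (w3 leaves); pivot element 3.
Divide row 3 by 3; eliminate column x2 from the other rows.
Row 1 update in column x1: 1 − 3·0 = 1.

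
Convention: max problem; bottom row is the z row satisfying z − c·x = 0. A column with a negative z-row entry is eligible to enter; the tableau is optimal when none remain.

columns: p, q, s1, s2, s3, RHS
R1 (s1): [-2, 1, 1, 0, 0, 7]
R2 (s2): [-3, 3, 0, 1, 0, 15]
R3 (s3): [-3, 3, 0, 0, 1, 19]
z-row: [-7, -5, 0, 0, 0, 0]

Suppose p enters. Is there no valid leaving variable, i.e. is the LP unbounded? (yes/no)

yes

Every constraint-row entry in column p is ≤ 0, so increasing p is unbounded.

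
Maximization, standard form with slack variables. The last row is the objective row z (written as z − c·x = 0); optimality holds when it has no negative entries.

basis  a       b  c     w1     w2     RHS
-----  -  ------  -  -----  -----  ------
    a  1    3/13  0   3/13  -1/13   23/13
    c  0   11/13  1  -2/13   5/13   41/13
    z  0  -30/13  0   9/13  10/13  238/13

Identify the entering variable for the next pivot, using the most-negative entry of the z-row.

b

Negative z-row entries: b: -30/13.
The most negative is -30/13 in column b, so b enters.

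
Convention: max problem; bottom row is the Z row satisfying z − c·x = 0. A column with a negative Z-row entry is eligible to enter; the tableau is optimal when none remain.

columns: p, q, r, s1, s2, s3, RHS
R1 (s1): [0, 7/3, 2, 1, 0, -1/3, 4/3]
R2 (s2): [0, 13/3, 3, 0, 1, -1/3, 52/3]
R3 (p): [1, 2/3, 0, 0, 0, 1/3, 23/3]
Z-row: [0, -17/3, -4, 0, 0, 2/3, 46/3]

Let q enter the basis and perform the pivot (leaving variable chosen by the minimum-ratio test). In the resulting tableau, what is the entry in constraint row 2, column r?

-5/7

Ratio test on column q — row 1: (4/3)/(7/3) = 4/7; row 2: (52/3)/(13/3) = 4; row 3: (23/3)/(2/3) = 23/2. Minimum is 4/7 at row 1 (s1 leaves); pivot element 7/3.
Divide row 1 by 7/3; eliminate column q from the other rows.
Row 2 update in column r: 3 − (13/3)·(6/7) = -5/7.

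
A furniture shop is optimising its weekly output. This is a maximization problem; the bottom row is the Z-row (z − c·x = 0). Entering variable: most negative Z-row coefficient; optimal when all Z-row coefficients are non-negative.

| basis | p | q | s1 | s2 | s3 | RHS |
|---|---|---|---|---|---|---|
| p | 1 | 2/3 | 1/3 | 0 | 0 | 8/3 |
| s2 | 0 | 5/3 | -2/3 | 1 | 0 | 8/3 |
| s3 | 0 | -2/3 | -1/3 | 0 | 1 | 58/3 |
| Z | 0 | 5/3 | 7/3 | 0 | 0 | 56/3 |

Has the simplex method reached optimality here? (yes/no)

Every Z-row coefficient is ≥ 0, so the tableau is optimal.

yes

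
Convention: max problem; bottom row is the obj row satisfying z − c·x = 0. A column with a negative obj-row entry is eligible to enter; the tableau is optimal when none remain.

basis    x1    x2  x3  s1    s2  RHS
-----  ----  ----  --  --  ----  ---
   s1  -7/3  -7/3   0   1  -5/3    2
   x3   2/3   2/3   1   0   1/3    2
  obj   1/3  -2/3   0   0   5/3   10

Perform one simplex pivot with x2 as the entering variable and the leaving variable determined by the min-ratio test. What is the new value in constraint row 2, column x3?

Ratio test on column x2 — row 1: entry -7/3 ≤ 0; row 2: 2/(2/3) = 3. Minimum is 3 at row 2 (x3 leaves); pivot element 2/3.
Divide row 2 by 2/3; eliminate column x2 from the other rows.
In the new row 2, the x3 entry is the old entry divided by the pivot: 1/(2/3) = 3/2.

3/2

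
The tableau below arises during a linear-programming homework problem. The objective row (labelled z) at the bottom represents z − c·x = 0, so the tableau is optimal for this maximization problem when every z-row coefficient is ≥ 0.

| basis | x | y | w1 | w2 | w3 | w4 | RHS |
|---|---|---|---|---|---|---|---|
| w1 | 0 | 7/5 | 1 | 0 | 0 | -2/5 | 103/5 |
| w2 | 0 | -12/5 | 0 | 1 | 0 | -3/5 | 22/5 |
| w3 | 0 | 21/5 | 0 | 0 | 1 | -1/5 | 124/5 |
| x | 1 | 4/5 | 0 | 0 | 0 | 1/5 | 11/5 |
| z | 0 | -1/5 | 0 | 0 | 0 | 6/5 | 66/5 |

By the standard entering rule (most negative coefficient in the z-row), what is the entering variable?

Negative z-row entries: y: -1/5.
The most negative is -1/5 in column y, so y enters.

y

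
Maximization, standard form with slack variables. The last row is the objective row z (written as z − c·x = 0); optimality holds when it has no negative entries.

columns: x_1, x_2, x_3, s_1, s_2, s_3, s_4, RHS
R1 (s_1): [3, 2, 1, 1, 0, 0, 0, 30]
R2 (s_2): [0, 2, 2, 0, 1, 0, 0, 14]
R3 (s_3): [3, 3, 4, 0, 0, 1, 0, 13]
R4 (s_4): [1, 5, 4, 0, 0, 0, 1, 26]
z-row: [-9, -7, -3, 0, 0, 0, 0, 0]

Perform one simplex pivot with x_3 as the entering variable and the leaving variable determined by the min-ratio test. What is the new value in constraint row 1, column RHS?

107/4

Ratio test on column x_3 — row 1: 30/1 = 30; row 2: 14/2 = 7; row 3: 13/4 = 13/4; row 4: 26/4 = 13/2. Minimum is 13/4 at row 3 (s_3 leaves); pivot element 4.
Divide row 3 by 4; eliminate column x_3 from the other rows.
Row 1 update in column RHS: 30 − 1·(13/4) = 107/4.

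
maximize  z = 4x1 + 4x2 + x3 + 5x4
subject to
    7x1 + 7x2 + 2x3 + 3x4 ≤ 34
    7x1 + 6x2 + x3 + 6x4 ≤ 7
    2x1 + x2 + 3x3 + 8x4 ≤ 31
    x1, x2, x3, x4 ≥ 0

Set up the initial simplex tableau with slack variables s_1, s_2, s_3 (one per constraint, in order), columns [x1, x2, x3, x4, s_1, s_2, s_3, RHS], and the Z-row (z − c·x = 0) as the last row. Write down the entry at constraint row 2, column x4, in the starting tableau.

6

Constraint 2 has coefficient 6 on x4.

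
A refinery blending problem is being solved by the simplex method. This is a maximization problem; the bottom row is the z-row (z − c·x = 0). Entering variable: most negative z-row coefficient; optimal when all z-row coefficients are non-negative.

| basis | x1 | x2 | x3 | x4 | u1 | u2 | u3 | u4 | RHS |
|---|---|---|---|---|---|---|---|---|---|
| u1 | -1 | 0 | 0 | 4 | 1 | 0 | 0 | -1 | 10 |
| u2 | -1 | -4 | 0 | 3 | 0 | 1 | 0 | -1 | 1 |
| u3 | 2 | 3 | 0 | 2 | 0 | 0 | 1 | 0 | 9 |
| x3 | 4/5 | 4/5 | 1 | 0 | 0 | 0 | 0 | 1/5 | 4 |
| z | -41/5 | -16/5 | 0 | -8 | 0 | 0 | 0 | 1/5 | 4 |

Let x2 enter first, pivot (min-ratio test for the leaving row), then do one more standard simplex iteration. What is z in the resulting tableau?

Ratio test on column x2 — row 1: entry 0 ≤ 0; row 2: entry -4 ≤ 0; row 3: 9/3 = 3; row 4: 4/(4/5) = 5. Minimum is 3 at row 3 (u3 leaves); pivot element 3.
Pivot on row 3; the z-row RHS becomes 4 − (-16/5)·3 = 68/5.
Next entering variable (most negative z-row entry -91/15): x1.
Ratio test on column x1 — row 1: entry -1 ≤ 0; row 2: 13/(5/3) = 39/5; row 3: 3/(2/3) = 9/2; row 4: (8/5)/(4/15) = 6. Minimum is 9/2 at row 3 (x2 leaves); pivot element 2/3.
After the second pivot the z-row RHS is 68/5 − (-91/15)·(9/2) = 409/10.

409/10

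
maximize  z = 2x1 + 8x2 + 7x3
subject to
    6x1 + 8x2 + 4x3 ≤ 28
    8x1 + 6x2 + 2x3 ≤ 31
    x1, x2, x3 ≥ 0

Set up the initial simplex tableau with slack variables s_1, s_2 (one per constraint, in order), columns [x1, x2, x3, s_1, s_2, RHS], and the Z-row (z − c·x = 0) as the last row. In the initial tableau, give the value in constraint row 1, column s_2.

Slack s_2 belongs to constraint 2; its column is the unit vector e_2, so the entry in row 1 is 0.

0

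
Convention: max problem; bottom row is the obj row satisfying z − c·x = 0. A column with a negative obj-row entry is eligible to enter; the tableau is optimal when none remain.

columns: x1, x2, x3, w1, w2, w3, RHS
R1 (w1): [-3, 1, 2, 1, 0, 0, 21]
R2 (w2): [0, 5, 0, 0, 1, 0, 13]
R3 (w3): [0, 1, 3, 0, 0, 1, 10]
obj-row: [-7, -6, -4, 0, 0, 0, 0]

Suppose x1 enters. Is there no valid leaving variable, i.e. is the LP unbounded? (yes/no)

Every constraint-row entry in column x1 is ≤ 0, so increasing x1 is unbounded.

yes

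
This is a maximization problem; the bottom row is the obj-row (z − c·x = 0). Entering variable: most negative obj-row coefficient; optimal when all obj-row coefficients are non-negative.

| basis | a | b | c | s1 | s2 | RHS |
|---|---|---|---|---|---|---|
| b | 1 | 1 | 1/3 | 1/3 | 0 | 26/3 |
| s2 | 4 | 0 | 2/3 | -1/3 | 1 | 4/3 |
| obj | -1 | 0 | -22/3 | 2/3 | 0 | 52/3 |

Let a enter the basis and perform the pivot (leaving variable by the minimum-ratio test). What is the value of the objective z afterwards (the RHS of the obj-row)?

Ratio test on column a — row 1: (26/3)/1 = 26/3; row 2: (4/3)/4 = 1/3. Minimum is 1/3 at row 2 (s2 leaves); pivot element 4.
Pivot on row 2; the obj-row RHS becomes 52/3 − (-1)·(1/3) = 53/3.

53/3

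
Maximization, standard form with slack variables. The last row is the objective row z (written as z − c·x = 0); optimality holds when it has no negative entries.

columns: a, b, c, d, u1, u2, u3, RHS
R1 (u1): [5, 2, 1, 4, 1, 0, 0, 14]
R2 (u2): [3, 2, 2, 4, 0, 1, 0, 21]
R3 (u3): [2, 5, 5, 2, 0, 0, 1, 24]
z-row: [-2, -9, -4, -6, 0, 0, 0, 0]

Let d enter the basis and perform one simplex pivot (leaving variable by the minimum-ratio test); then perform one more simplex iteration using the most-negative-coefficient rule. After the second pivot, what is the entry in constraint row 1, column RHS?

11/8

Ratio test on column d — row 1: 14/4 = 7/2; row 2: 21/4 = 21/4; row 3: 24/2 = 12. Minimum is 7/2 at row 1 (u1 leaves); pivot element 4.
Divide row 1 by 4; eliminate column d from the other rows.
Second iteration: most negative z-row entry is -6 in column b, so b enters.
Ratio test on column b — row 1: (7/2)/(1/2) = 7; row 2: entry 0 ≤ 0; row 3: 17/4 = 17/4. Minimum is 17/4 at row 3 (u3 leaves); pivot element 4.
Divide row 3 by 4; eliminate column b from the other rows.
After both pivots, the entry at constraint row 1, column RHS is 11/8.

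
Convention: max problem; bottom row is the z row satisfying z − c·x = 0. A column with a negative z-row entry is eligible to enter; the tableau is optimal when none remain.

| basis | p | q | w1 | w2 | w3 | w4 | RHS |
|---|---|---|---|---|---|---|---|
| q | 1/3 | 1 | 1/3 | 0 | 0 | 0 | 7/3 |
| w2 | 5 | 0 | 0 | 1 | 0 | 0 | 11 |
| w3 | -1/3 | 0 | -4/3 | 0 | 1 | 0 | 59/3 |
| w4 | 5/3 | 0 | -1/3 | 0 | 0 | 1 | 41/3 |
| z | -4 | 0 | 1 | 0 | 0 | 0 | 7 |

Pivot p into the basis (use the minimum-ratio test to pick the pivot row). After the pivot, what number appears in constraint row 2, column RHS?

Ratio test on column p — row 1: (7/3)/(1/3) = 7; row 2: 11/5 = 11/5; row 3: entry -1/3 ≤ 0; row 4: (41/3)/(5/3) = 41/5. Minimum is 11/5 at row 2 (w2 leaves); pivot element 5.
Divide row 2 by 5; eliminate column p from the other rows.
In the new row 2, the RHS entry is the old entry divided by the pivot: 11/5 = 11/5.

11/5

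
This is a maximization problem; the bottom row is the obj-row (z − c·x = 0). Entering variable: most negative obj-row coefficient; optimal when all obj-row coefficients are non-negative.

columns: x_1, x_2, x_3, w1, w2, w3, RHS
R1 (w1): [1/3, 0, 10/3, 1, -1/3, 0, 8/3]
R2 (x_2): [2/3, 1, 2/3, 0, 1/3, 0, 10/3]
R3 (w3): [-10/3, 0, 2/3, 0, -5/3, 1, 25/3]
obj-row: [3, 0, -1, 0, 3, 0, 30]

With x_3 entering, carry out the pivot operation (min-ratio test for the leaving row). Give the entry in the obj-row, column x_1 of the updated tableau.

31/10

Ratio test on column x_3 — row 1: (8/3)/(10/3) = 4/5; row 2: (10/3)/(2/3) = 5; row 3: (25/3)/(2/3) = 25/2. Minimum is 4/5 at row 1 (w1 leaves); pivot element 10/3.
Divide row 1 by 10/3; eliminate column x_3 from the other rows.
obj-row update in column x_1: 3 − (-1)·(1/10) = 31/10.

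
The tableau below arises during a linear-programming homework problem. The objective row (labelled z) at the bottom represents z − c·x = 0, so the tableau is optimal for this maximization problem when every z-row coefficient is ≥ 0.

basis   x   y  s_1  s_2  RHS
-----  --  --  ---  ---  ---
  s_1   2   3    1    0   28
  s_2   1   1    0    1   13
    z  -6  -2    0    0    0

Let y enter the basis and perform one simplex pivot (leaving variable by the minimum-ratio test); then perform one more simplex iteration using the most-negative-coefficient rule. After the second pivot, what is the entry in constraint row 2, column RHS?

Ratio test on column y — row 1: 28/3 = 28/3; row 2: 13/1 = 13. Minimum is 28/3 at row 1 (s_1 leaves); pivot element 3.
Divide row 1 by 3; eliminate column y from the other rows.
Second iteration: most negative z-row entry is -14/3 in column x, so x enters.
Ratio test on column x — row 1: (28/3)/(2/3) = 14; row 2: (11/3)/(1/3) = 11. Minimum is 11 at row 2 (s_2 leaves); pivot element 1/3.
Divide row 2 by 1/3; eliminate column x from the other rows.
After both pivots, the entry at constraint row 2, column RHS is 11.

11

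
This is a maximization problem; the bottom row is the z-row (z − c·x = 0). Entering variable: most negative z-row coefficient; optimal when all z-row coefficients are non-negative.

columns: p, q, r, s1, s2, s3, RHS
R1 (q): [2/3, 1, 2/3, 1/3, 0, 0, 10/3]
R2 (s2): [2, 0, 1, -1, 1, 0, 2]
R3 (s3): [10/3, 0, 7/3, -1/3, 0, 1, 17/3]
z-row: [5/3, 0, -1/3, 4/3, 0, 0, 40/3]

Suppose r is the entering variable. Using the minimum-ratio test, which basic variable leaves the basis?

Column r entries and ratios — q: (10/3)/(2/3) = 5; s2: 2/1 = 2; s3: (17/3)/(7/3) = 17/7.
Smallest ratio is 2 in the row of s2, so s2 leaves.

s2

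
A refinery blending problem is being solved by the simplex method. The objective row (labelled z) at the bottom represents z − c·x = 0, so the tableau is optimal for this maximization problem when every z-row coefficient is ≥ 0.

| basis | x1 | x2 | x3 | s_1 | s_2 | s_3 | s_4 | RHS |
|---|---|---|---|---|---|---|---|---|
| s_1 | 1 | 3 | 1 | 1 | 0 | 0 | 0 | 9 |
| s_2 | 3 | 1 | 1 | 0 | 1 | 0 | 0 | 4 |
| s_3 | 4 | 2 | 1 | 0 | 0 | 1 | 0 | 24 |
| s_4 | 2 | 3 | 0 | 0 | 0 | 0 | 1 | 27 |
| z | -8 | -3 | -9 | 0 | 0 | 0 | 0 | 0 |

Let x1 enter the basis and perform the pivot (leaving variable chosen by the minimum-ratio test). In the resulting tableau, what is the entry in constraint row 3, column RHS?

Ratio test on column x1 — row 1: 9/1 = 9; row 2: 4/3 = 4/3; row 3: 24/4 = 6; row 4: 27/2 = 27/2. Minimum is 4/3 at row 2 (s_2 leaves); pivot element 3.
Divide row 2 by 3; eliminate column x1 from the other rows.
Row 3 update in column RHS: 24 − 4·(4/3) = 56/3.

56/3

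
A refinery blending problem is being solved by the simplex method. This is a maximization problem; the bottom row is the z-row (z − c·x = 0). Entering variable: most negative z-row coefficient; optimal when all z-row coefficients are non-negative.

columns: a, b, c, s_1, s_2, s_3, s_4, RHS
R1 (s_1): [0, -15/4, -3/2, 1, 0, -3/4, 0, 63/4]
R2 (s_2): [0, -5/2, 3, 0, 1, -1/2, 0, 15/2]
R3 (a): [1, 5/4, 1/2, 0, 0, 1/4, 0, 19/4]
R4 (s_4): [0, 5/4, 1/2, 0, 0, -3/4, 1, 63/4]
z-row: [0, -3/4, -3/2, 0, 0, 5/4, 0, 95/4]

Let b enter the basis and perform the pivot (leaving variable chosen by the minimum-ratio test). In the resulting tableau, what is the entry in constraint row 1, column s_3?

0

Ratio test on column b — row 1: entry -15/4 ≤ 0; row 2: entry -5/2 ≤ 0; row 3: (19/4)/(5/4) = 19/5; row 4: (63/4)/(5/4) = 63/5. Minimum is 19/5 at row 3 (a leaves); pivot element 5/4.
Divide row 3 by 5/4; eliminate column b from the other rows.
Row 1 update in column s_3: -3/4 − (-15/4)·(1/5) = 0.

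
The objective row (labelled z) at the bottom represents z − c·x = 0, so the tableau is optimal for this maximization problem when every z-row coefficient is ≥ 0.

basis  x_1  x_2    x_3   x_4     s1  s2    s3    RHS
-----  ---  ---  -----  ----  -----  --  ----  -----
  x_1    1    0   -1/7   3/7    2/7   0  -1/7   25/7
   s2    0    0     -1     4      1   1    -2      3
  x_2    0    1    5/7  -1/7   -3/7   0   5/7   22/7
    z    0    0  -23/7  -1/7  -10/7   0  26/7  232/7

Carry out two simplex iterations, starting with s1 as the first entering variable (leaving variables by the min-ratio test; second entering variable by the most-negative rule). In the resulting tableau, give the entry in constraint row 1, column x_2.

Ratio test on column s1 — row 1: (25/7)/(2/7) = 25/2; row 2: 3/1 = 3; row 3: entry -3/7 ≤ 0. Minimum is 3 at row 2 (s2 leaves); pivot element 1.
Divide row 2 by 1; eliminate column s1 from the other rows.
Second iteration: most negative z-row entry is -33/7 in column x_3, so x_3 enters.
Ratio test on column x_3 — row 1: (19/7)/(1/7) = 19; row 2: entry -1 ≤ 0; row 3: (31/7)/(2/7) = 31/2. Minimum is 31/2 at row 3 (x_2 leaves); pivot element 2/7.
Divide row 3 by 2/7; eliminate column x_3 from the other rows.
After both pivots, the entry at constraint row 1, column x_2 is -1/2.

-1/2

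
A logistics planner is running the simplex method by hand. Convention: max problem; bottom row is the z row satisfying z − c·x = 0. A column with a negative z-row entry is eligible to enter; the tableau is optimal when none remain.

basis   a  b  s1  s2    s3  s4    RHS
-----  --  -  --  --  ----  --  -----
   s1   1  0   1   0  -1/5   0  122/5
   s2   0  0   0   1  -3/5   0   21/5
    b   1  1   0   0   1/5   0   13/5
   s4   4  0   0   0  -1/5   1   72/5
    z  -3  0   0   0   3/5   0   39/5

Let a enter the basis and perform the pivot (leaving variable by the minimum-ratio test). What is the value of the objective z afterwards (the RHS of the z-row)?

Ratio test on column a — row 1: (122/5)/1 = 122/5; row 2: entry 0 ≤ 0; row 3: (13/5)/1 = 13/5; row 4: (72/5)/4 = 18/5. Minimum is 13/5 at row 3 (b leaves); pivot element 1.
Pivot on row 3; the z-row RHS becomes 39/5 − (-3)·(13/5) = 78/5.

78/5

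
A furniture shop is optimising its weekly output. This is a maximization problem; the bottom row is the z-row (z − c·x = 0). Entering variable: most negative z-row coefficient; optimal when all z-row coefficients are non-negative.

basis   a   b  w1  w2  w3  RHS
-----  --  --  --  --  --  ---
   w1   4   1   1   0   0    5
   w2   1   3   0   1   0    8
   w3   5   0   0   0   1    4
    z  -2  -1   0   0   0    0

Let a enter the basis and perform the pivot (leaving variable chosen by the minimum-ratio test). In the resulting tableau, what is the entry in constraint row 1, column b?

Ratio test on column a — row 1: 5/4 = 5/4; row 2: 8/1 = 8; row 3: 4/5 = 4/5. Minimum is 4/5 at row 3 (w3 leaves); pivot element 5.
Divide row 3 by 5; eliminate column a from the other rows.
Row 1 update in column b: 1 − 4·0 = 1.

1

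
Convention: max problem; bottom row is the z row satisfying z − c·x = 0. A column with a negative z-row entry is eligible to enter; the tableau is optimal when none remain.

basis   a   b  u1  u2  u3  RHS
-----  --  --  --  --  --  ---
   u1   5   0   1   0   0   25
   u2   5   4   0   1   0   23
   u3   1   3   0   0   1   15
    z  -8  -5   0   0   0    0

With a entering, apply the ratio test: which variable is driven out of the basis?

Column a entries and ratios — u1: 25/5 = 5; u2: 23/5 = 23/5; u3: 15/1 = 15.
Smallest ratio is 23/5 in the row of u2, so u2 leaves.

u2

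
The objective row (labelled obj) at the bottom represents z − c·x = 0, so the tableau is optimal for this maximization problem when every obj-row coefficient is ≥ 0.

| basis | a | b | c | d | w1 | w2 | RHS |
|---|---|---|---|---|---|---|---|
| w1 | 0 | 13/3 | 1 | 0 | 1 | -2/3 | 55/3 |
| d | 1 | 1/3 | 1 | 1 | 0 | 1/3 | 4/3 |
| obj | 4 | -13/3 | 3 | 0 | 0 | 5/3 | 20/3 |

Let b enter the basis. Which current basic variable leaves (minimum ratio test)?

Column b entries and ratios — w1: (55/3)/(13/3) = 55/13; d: (4/3)/(1/3) = 4.
Smallest ratio is 4 in the row of d, so d leaves.

d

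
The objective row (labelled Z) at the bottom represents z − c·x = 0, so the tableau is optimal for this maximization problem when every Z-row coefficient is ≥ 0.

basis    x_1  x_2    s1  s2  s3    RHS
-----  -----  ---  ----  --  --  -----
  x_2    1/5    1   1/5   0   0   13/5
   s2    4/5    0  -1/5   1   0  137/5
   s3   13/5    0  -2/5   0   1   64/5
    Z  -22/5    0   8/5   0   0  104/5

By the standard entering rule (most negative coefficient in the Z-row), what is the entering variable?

Negative Z-row entries: x_1: -22/5.
The most negative is -22/5 in column x_1, so x_1 enters.

x_1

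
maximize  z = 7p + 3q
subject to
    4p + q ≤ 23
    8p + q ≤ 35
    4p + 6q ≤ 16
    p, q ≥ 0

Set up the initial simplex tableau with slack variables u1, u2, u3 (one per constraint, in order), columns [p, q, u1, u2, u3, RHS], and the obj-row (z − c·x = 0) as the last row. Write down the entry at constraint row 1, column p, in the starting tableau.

4

Constraint 1 has coefficient 4 on p.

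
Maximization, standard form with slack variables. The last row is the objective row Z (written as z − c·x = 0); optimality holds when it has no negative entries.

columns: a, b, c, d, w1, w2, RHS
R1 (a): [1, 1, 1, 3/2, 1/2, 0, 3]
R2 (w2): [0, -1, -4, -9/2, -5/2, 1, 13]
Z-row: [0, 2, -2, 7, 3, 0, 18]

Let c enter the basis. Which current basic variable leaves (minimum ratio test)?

a

Column c entries and ratios — a: 3/1 = 3; w2: -4 ≤ 0, skip.
Smallest ratio is 3 in the row of a, so a leaves.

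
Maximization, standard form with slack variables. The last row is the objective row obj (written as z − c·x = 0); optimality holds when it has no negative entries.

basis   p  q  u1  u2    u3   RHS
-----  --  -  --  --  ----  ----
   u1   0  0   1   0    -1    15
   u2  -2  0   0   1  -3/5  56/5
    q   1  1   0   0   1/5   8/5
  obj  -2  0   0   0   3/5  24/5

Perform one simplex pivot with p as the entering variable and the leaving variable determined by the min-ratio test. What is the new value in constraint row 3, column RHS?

8/5

Ratio test on column p — row 1: entry 0 ≤ 0; row 2: entry -2 ≤ 0; row 3: (8/5)/1 = 8/5. Minimum is 8/5 at row 3 (q leaves); pivot element 1.
Divide row 3 by 1; eliminate column p from the other rows.
In the new row 3, the RHS entry is the old entry divided by the pivot: (8/5)/1 = 8/5.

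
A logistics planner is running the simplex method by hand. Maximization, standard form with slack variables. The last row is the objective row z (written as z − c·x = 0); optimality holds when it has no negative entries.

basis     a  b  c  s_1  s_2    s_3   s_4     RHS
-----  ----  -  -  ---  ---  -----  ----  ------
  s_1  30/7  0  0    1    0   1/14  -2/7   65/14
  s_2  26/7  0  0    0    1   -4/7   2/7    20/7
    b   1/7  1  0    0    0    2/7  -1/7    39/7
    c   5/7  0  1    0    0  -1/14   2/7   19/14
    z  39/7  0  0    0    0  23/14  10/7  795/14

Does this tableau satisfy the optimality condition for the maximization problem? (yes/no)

Every z-row coefficient is ≥ 0, so the tableau is optimal.

yes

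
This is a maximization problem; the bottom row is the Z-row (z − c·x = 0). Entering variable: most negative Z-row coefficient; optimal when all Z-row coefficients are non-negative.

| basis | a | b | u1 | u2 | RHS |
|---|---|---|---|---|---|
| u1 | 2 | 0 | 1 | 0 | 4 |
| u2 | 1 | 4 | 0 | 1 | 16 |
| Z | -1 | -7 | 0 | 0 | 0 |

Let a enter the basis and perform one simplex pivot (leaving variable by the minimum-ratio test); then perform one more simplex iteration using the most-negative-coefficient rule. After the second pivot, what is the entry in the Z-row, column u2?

7/4

Ratio test on column a — row 1: 4/2 = 2; row 2: 16/1 = 16. Minimum is 2 at row 1 (u1 leaves); pivot element 2.
Divide row 1 by 2; eliminate column a from the other rows.
Second iteration: most negative Z-row entry is -7 in column b, so b enters.
Ratio test on column b — row 1: entry 0 ≤ 0; row 2: 14/4 = 7/2. Minimum is 7/2 at row 2 (u2 leaves); pivot element 4.
Divide row 2 by 4; eliminate column b from the other rows.
After both pivots, the entry at the Z-row, column u2 is 7/4.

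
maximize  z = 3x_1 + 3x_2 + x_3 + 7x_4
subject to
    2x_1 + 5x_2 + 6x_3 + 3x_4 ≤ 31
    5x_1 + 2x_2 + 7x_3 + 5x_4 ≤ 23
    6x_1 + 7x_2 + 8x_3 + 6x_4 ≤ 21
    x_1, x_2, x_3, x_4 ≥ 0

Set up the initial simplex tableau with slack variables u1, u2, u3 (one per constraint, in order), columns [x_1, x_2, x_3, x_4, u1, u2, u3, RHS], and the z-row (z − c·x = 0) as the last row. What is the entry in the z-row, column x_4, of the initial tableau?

The z-row carries the negated objective coefficients: the x_4 entry is -7.

-7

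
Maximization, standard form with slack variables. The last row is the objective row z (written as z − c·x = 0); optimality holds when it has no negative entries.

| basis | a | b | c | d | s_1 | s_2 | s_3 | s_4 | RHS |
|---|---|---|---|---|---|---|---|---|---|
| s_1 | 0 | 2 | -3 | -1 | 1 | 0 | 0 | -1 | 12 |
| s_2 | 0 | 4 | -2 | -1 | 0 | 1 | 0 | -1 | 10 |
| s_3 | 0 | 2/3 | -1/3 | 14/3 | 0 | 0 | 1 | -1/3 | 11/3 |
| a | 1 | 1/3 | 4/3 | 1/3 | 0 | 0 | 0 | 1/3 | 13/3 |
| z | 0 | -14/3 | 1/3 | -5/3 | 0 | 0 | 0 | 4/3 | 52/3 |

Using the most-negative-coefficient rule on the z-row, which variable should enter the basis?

b

Negative z-row entries: b: -14/3, d: -5/3.
The most negative is -14/3 in column b, so b enters.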